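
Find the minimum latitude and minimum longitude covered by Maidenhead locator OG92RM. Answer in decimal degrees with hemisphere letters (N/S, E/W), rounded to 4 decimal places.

Field O=14, G=6: +14·20° lon, +6·10° lat → SW at lon 100°, lat -30°.
Square 9, 2: +9·2° lon, +2·1° lat → SW at lon 118°, lat -28°.
Subsquare r=17, m=12: +17·0.0833333° lon, +12·0.0416667° lat → SW at lon 119.417°, lat -27.5°.
latitude 27.5000° S, longitude 119.4167° E.

27.5000° S, 119.4167° E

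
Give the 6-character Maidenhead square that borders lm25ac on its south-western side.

LM15xb

Longitude subsquare a = 0; −1 → -1, wraps to 23 = x, carry into square.
Longitude square 2; −1 → 1.
Latitude subsquare c = 2; −1 → 1 = b.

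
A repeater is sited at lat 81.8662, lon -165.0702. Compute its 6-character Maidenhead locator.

Offset from 180°W / 90°S: lon 14.9298°, lat 171.8662°.
Field (20°×10°, letters A–R): lon ⌊14.9298/20⌋ = 0 → A; lat ⌊171.8662/10⌋ = 17 → R.
Square (2°×1°, digits 0–9): lon ⌊14.9298/2⌋ = 7; lat ⌊1.8662/1⌋ = 1.
Subsquare (5′×2.5′, letters a–x): lon ⌊0.9298/0.0833333⌋ = 11 → l; lat ⌊0.8662/0.0416667⌋ = 20 → u.

AR71lu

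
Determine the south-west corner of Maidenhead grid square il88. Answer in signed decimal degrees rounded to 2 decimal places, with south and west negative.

28.00, -4.00

Field I=8, L=11: +8·20° lon, +11·10° lat → SW at lon -20°, lat 20°.
Square 8, 8: +8·2° lon, +8·1° lat → SW at lon -4°, lat 28°.
latitude 28.00, longitude -4.00.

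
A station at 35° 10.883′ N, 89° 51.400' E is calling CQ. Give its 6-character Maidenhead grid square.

NM45we

Offset from 180°W / 90°S: lon 269.8567°, lat 125.1814°.
Field: lon ⌊269.8567/20⌋ = 13 → N; lat ⌊125.1814/10⌋ = 12 → M.
Square: lon ⌊9.8567/2⌋ = 4; lat ⌊5.1814/1⌋ = 5.
Subsquare: lon ⌊1.8567/0.0833333⌋ = 22 → w; lat ⌊0.1814/0.0416667⌋ = 4 → e.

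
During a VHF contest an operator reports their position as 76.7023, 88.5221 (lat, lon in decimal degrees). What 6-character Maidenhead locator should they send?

Shift to the Maidenhead origin (180°W, 90°S): lon 268.5221, lat 166.7023.
Field (20°×10°, letters A–R): 268.5221/20 → 13 → N, 166.7023/10 → 16 → Q; chars NQ.
Square (2°×1°, digits 0–9): 8.5221/2 → 4, 6.7023/1 → 6; chars 46.
Subsquare (5′×2.5′, letters a–x): 0.5221/0.0833333 → 6 → g, 0.7023/0.0416667 → 16 → q; chars gq.

NQ46gq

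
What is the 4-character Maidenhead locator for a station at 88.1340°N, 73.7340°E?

Shift to the Maidenhead origin (180°W, 90°S): lon 253.73, lat 178.13.
Field: 253.73/20 → 12 → M, 178.13/10 → 17 → R; chars MR.
Square: 13.73/2 → 6, 8.13/1 → 8; chars 68.

MR68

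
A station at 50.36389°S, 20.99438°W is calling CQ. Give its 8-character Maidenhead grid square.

Shift to the Maidenhead origin (180°W, 90°S): lon 159.00562, lat 39.63611.
Field: lon ⌊159.00562/20⌋ = 7 → H; lat ⌊39.63611/10⌋ = 3 → D.
Square: lon ⌊19.00562/2⌋ = 9; lat ⌊9.63611/1⌋ = 9.
Subsquare: lon ⌊1.00562/0.0833333⌋ = 12 → m; lat ⌊0.63611/0.0416667⌋ = 15 → p.
Extended square: lon ⌊0.00562/0.00833333⌋ = 0; lat ⌊0.01111/0.00416667⌋ = 2.

HD99mp02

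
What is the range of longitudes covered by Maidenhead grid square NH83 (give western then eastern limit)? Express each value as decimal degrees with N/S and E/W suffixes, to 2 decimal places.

Field N=13, H=7: +13·20° lon, +7·10° lat → SW at lon 80°, lat -20°.
Square 8, 3: +8·2° lon, +3·1° lat → SW at lon 96°, lat -17°.
Cell spans 2° lon × 1° lat.
west 96.00° E, east 98.00° E.

96.00° E, 98.00° E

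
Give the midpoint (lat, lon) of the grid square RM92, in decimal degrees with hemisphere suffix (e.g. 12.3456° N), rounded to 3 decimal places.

Field R=17, M=12: +17·20° lon, +12·10° lat → SW at lon 160°, lat 30°.
Square 9, 2: +9·2° lon, +2·1° lat → SW at lon 178°, lat 32°.
Cell spans 2° lon × 1° lat. Centre is SW corner plus half of each.
latitude 32.500° N, longitude 179.000° E.

32.500° N, 179.000° E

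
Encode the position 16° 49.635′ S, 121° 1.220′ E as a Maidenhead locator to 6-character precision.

PH03me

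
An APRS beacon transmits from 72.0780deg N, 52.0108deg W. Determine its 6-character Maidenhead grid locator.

GQ32xb

Add 180° to longitude and 90° to latitude: 127.9892, 162.0780.
Field: 127.9892/20 → 6 → G, 162.0780/10 → 16 → Q; chars GQ.
Square: 7.9892/2 → 3, 2.0780/1 → 2; chars 32.
Subsquare: 1.9892/0.0833333 → 23 → x, 0.0780/0.0416667 → 1 → b; chars xb.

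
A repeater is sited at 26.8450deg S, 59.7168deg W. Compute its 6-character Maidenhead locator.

GG03dd

Add 180° to longitude and 90° to latitude: 120.2832, 63.1550.
Field: 120.2832/20 → 6 → G, 63.1550/10 → 6 → G; chars GG.
Square: 0.2832/2 → 0, 3.1550/1 → 3; chars 03.
Subsquare: 0.2832/0.0833333 → 3 → d, 0.1550/0.0416667 → 3 → d; chars dd.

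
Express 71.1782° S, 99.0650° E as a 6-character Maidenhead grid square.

NB98mt

Shift to the Maidenhead origin (180°W, 90°S): lon 279.0650, lat 18.8218.
Field: 279.0650/20 → 13 → N, 18.8218/10 → 1 → B; chars NB.
Square: 19.0650/2 → 9, 8.8218/1 → 8; chars 98.
Subsquare: 1.0650/0.0833333 → 12 → m, 0.8218/0.0416667 → 19 → t; chars mt.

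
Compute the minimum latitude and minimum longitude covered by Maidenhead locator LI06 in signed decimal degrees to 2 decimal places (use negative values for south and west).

Field L=11, I=8: +11·20° lon, +8·10° lat → SW at lon 40°, lat -10°.
Square 0, 6: +0·2° lon, +6·1° lat → SW at lon 40°, lat -4°.
latitude -4.00, longitude 40.00.

-4.00, 40.00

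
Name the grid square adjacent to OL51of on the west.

OL51nf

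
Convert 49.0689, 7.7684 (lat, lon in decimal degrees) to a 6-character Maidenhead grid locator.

Shift to the Maidenhead origin (180°W, 90°S): lon 187.7684, lat 139.0689.
Field: 187.7684/20 → 9 → J, 139.0689/10 → 13 → N; chars JN.
Square: 7.7684/2 → 3, 9.0689/1 → 9; chars 39.
Subsquare: 1.7684/0.0833333 → 21 → v, 0.0689/0.0416667 → 1 → b; chars vb.

JN39vb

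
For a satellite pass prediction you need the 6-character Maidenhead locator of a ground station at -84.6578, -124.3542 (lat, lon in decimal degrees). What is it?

CA75ti

Offset from 180°W / 90°S: lon 55.6458°, lat 5.3422°.
Field (20°×10°, letters A–R): lon ⌊55.6458/20⌋ = 2 → C; lat ⌊5.3422/10⌋ = 0 → A.
Square (2°×1°, digits 0–9): lon ⌊15.6458/2⌋ = 7; lat ⌊5.3422/1⌋ = 5.
Subsquare (5′×2.5′, letters a–x): lon ⌊1.6458/0.0833333⌋ = 19 → t; lat ⌊0.3422/0.0416667⌋ = 8 → i.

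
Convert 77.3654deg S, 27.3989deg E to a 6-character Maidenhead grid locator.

Add 180° to longitude and 90° to latitude: 207.3989, 12.6346.
Field: lon ⌊207.3989/20⌋ = 10 → K; lat ⌊12.6346/10⌋ = 1 → B.
Square: lon ⌊7.3989/2⌋ = 3; lat ⌊2.6346/1⌋ = 2.
Subsquare: lon ⌊1.3989/0.0833333⌋ = 16 → q; lat ⌊0.6346/0.0416667⌋ = 15 → p.

KB32qp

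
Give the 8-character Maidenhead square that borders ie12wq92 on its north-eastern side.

IE12xq03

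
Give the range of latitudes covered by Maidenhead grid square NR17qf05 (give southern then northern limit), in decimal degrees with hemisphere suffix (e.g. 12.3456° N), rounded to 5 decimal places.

Field N=13, R=17: +13·20° lon, +17·10° lat → SW at lon 80°, lat 80°.
Square 1, 7: +1·2° lon, +7·1° lat → SW at lon 82°, lat 87°.
Subsquare q=16, f=5: +16·0.0833333° lon, +5·0.0416667° lat → SW at lon 83.3333°, lat 87.2083°.
Extended square 0, 5: +0·0.00833333° lon, +5·0.00416667° lat → SW at lon 83.3333°, lat 87.2292°.
Cell spans 0.00833333° lon × 0.00416667° lat.
south 87.22917° N, north 87.23333° N.

87.22917° N, 87.23333° N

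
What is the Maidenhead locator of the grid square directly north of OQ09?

OR00

Latitude square 9; +1 → 10, wraps to 0, carry into field.
Latitude field Q = 16; +1 → 17 = R.
The longitude characters are unchanged.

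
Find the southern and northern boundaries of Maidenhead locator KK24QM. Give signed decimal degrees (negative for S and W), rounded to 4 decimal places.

14.5000, 14.5417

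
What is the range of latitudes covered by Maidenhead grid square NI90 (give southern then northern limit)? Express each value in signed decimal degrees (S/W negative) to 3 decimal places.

Field N=13, I=8: +13·20° lon, +8·10° lat → SW at lon 80°, lat -10°.
Square 9, 0: +9·2° lon, +0·1° lat → SW at lon 98°, lat -10°.
Cell spans 2° lon × 1° lat.
south -10.000, north -9.000.

-10.000, -9.000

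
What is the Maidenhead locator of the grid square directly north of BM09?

Latitude square 9; +1 → 10, wraps to 0, carry into field.
Latitude field M = 12; +1 → 13 = N.
The longitude characters are unchanged.

BN00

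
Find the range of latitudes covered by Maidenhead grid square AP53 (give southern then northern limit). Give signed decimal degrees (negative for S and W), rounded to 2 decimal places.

Field A=0, P=15: +0·20° lon, +15·10° lat → SW at lon -180°, lat 60°.
Square 5, 3: +5·2° lon, +3·1° lat → SW at lon -170°, lat 63°.
Cell spans 2° lon × 1° lat.
south 63.00, north 64.00.

63.00, 64.00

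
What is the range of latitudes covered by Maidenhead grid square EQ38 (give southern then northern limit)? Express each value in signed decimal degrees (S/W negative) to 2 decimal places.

Field E=4, Q=16: +4·20° lon, +16·10° lat → SW at lon -100°, lat 70°.
Square 3, 8: +3·2° lon, +8·1° lat → SW at lon -94°, lat 78°.
Cell spans 2° lon × 1° lat.
south 78.00, north 79.00.

78.00, 79.00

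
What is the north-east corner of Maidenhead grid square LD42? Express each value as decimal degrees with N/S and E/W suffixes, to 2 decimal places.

57.00° S, 50.00° E

Field L=11, D=3: +11·20° lon, +3·10° lat → SW at lon 40°, lat -60°.
Square 4, 2: +4·2° lon, +2·1° lat → SW at lon 48°, lat -58°.
Cell spans 2° lon × 1° lat. NE corner is SW corner plus one full cell.
latitude 57.00° S, longitude 50.00° E.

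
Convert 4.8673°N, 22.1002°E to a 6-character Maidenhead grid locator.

KJ14bu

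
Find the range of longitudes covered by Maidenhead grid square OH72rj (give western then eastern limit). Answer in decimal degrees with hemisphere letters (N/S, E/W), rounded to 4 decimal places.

115.4167° E, 115.5000° E

Field O=14, H=7: +14·20° lon, +7·10° lat → SW at lon 100°, lat -20°.
Square 7, 2: +7·2° lon, +2·1° lat → SW at lon 114°, lat -18°.
Subsquare r=17, j=9: +17·0.0833333° lon, +9·0.0416667° lat → SW at lon 115.417°, lat -17.625°.
Cell spans 0.0833333° lon × 0.0416667° lat.
west 115.4167° E, east 115.5000° E.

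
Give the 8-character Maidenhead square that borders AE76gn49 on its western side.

AE76gn39

Longitude extended square 4; −1 → 3.
The latitude characters are unchanged.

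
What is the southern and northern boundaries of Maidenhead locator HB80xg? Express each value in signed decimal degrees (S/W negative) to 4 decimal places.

-79.7500, -79.7083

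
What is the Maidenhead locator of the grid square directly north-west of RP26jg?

Longitude subsquare j = 9; −1 → 8 = i.
Latitude subsquare g = 6; +1 → 7 = h.

RP26ih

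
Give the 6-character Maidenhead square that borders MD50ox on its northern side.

Latitude subsquare x = 23; +1 → 24, wraps to 0 = a, carry into square.
Latitude square 0; +1 → 1.
The longitude characters are unchanged.

MD51oa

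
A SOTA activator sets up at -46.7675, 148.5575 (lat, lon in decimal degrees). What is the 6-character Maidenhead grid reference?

QE43gf

Offset from 180°W / 90°S: lon 328.5575°, lat 43.2325°.
Field: lon ⌊328.5575/20⌋ = 16 → Q; lat ⌊43.2325/10⌋ = 4 → E.
Square: lon ⌊8.5575/2⌋ = 4; lat ⌊3.2325/1⌋ = 3.
Subsquare: lon ⌊0.5575/0.0833333⌋ = 6 → g; lat ⌊0.2325/0.0416667⌋ = 5 → f.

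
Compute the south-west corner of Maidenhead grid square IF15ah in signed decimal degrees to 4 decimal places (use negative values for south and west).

-34.7083, -18.0000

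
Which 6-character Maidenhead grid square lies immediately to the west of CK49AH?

CK39xh

Longitude subsquare a = 0; −1 → -1, wraps to 23 = x, carry into square.
Longitude square 4; −1 → 3.
The latitude characters are unchanged.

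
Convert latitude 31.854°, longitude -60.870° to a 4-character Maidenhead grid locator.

FM91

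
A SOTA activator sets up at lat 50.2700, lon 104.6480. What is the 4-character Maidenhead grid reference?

OO20

Add 180° to longitude and 90° to latitude: 284.65, 140.27.
Field: 284.65/20 → 14 → O, 140.27/10 → 14 → O; chars OO.
Square: 4.65/2 → 2, 0.27/1 → 0; chars 20.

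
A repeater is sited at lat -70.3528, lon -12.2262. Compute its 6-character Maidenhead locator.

IB39vp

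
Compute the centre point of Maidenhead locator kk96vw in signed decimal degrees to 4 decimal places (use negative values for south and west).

16.9375, 39.7917

Field K=10, K=10: +10·20° lon, +10·10° lat → SW at lon 20°, lat 10°.
Square 9, 6: +9·2° lon, +6·1° lat → SW at lon 38°, lat 16°.
Subsquare v=21, w=22: +21·0.0833333° lon, +22·0.0416667° lat → SW at lon 39.75°, lat 16.9167°.
Cell spans 0.0833333° lon × 0.0416667° lat. Centre is SW corner plus half of each.
latitude 16.9375, longitude 39.7917.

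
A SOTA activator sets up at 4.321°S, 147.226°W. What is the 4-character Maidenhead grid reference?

BI65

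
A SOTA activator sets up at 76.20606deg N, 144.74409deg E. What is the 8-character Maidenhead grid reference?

QQ26ie99

Offset from 180°W / 90°S: lon 324.74409°, lat 166.20606°.
Field (20°×10°, letters A–R): lon ⌊324.74409/20⌋ = 16 → Q; lat ⌊166.20606/10⌋ = 16 → Q.
Square (2°×1°, digits 0–9): lon ⌊4.74409/2⌋ = 2; lat ⌊6.20606/1⌋ = 6.
Subsquare (5′×2.5′, letters a–x): lon ⌊0.74409/0.0833333⌋ = 8 → i; lat ⌊0.20606/0.0416667⌋ = 4 → e.
Extended square (30″×15″, digits 0–9): lon ⌊0.07742/0.00833333⌋ = 9; lat ⌊0.03939/0.00416667⌋ = 9.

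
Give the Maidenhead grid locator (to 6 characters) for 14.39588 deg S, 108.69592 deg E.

Offset from 180°W / 90°S: lon 288.6959°, lat 75.6041°.
Field (20°×10°, letters A–R): 288.6959/20 → 14 → O, 75.6041/10 → 7 → H; chars OH.
Square (2°×1°, digits 0–9): 8.6959/2 → 4, 5.6041/1 → 5; chars 45.
Subsquare (5′×2.5′, letters a–x): 0.6959/0.0833333 → 8 → i, 0.6041/0.0416667 → 14 → o; chars io.

OH45io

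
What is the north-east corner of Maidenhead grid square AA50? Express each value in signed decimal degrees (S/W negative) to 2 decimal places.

Field A=0, A=0: +0·20° lon, +0·10° lat → SW at lon -180°, lat -90°.
Square 5, 0: +5·2° lon, +0·1° lat → SW at lon -170°, lat -90°.
Cell spans 2° lon × 1° lat. NE corner is SW corner plus one full cell.
latitude -89.00, longitude -168.00.

-89.00, -168.00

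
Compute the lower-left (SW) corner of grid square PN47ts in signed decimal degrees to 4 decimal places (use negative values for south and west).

47.7500, 129.5833

Field P=15, N=13: +15·20° lon, +13·10° lat → SW at lon 120°, lat 40°.
Square 4, 7: +4·2° lon, +7·1° lat → SW at lon 128°, lat 47°.
Subsquare t=19, s=18: +19·0.0833333° lon, +18·0.0416667° lat → SW at lon 129.583°, lat 47.75°.
latitude 47.7500, longitude 129.5833.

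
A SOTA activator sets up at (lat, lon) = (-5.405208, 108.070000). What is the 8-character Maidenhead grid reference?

OI44ao82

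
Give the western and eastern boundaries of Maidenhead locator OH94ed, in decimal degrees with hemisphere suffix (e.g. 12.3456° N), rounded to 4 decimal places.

118.3333° E, 118.4167° E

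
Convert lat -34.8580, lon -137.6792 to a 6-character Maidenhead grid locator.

Add 180° to longitude and 90° to latitude: 42.3208, 55.1420.
Field (20°×10°, letters A–R): lon ⌊42.3208/20⌋ = 2 → C; lat ⌊55.1420/10⌋ = 5 → F.
Square (2°×1°, digits 0–9): lon ⌊2.3208/2⌋ = 1; lat ⌊5.1420/1⌋ = 5.
Subsquare (5′×2.5′, letters a–x): lon ⌊0.3208/0.0833333⌋ = 3 → d; lat ⌊0.1420/0.0416667⌋ = 3 → d.

CF15dd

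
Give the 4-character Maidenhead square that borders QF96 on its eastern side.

RF06

Longitude square 9; +1 → 10, wraps to 0, carry into field.
Longitude field Q = 16; +1 → 17 = R.
The latitude characters are unchanged.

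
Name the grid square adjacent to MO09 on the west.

LO99

Longitude square 0; −1 → -1, wraps to 9, carry into field.
Longitude field M = 12; −1 → 11 = L.
The latitude characters are unchanged.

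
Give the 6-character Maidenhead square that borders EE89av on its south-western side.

EE79xu

Longitude subsquare a = 0; −1 → -1, wraps to 23 = x, carry into square.
Longitude square 8; −1 → 7.
Latitude subsquare v = 21; −1 → 20 = u.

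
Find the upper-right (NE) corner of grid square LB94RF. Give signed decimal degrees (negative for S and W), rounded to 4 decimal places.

-75.7500, 59.5000

Field L=11, B=1: +11·20° lon, +1·10° lat → SW at lon 40°, lat -80°.
Square 9, 4: +9·2° lon, +4·1° lat → SW at lon 58°, lat -76°.
Subsquare r=17, f=5: +17·0.0833333° lon, +5·0.0416667° lat → SW at lon 59.4167°, lat -75.7917°.
Cell spans 0.0833333° lon × 0.0416667° lat. NE corner is SW corner plus one full cell.
latitude -75.7500, longitude 59.5000.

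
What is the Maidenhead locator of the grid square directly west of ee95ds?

EE95cs

Longitude subsquare d = 3; −1 → 2 = c.
The latitude characters are unchanged.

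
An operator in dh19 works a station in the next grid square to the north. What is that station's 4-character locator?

Latitude square 9; +1 → 10, wraps to 0, carry into field.
Latitude field H = 7; +1 → 8 = I.
The longitude characters are unchanged.

DI10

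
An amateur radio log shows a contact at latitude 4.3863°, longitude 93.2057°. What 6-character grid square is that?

NJ64oj

Shift to the Maidenhead origin (180°W, 90°S): lon 273.2057, lat 94.3863.
Field: 273.2057/20 → 13 → N, 94.3863/10 → 9 → J; chars NJ.
Square: 13.2057/2 → 6, 4.3863/1 → 4; chars 64.
Subsquare: 1.2057/0.0833333 → 14 → o, 0.3863/0.0416667 → 9 → j; chars oj.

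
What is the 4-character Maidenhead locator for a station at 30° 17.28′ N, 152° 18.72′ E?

QM60

Add 180° to longitude and 90° to latitude: 332.31, 120.29.
Field: lon ⌊332.31/20⌋ = 16 → Q; lat ⌊120.29/10⌋ = 12 → M.
Square: lon ⌊12.31/2⌋ = 6; lat ⌊0.29/1⌋ = 0.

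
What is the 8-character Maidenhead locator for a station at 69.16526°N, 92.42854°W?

EP39sd89

Offset from 180°W / 90°S: lon 87.57146°, lat 159.16526°.
Field (20°×10°, letters A–R): lon ⌊87.57146/20⌋ = 4 → E; lat ⌊159.16526/10⌋ = 15 → P.
Square (2°×1°, digits 0–9): lon ⌊7.57146/2⌋ = 3; lat ⌊9.16526/1⌋ = 9.
Subsquare (5′×2.5′, letters a–x): lon ⌊1.57146/0.0833333⌋ = 18 → s; lat ⌊0.16526/0.0416667⌋ = 3 → d.
Extended square (30″×15″, digits 0–9): lon ⌊0.07146/0.00833333⌋ = 8; lat ⌊0.04026/0.00416667⌋ = 9.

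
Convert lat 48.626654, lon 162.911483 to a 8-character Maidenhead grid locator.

RN18kp90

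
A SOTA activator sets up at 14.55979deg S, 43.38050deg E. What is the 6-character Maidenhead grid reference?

LH15qk

Shift to the Maidenhead origin (180°W, 90°S): lon 223.3805, lat 75.4402.
Field: lon ⌊223.3805/20⌋ = 11 → L; lat ⌊75.4402/10⌋ = 7 → H.
Square: lon ⌊3.3805/2⌋ = 1; lat ⌊5.4402/1⌋ = 5.
Subsquare: lon ⌊1.3805/0.0833333⌋ = 16 → q; lat ⌊0.4402/0.0416667⌋ = 10 → k.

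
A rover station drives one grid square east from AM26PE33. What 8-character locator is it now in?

AM26pe43

Longitude extended square 3; +1 → 4.
The latitude characters are unchanged.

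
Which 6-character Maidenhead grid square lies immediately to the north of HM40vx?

HM41va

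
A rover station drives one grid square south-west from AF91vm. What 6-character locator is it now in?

AF91ul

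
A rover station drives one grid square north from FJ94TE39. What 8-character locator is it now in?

FJ94tf30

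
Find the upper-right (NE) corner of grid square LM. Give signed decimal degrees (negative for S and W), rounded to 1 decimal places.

40.0, 60.0

Field L=11, M=12: +11·20° lon, +12·10° lat → SW at lon 40°, lat 30°.
Cell spans 20° lon × 10° lat. NE corner is SW corner plus one full cell.
latitude 40.0, longitude 60.0.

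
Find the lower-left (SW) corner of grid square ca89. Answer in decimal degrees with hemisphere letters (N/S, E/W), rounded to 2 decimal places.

Field C=2, A=0: +2·20° lon, +0·10° lat → SW at lon -140°, lat -90°.
Square 8, 9: +8·2° lon, +9·1° lat → SW at lon -124°, lat -81°.
latitude 81.00° S, longitude 124.00° W.

81.00° S, 124.00° W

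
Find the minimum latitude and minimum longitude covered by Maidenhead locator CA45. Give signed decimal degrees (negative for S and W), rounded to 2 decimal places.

Field C=2, A=0: +2·20° lon, +0·10° lat → SW at lon -140°, lat -90°.
Square 4, 5: +4·2° lon, +5·1° lat → SW at lon -132°, lat -85°.
latitude -85.00, longitude -132.00.

-85.00, -132.00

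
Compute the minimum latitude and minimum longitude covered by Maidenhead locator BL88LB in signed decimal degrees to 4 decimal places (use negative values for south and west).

28.0417, -143.0833

Field B=1, L=11: +1·20° lon, +11·10° lat → SW at lon -160°, lat 20°.
Square 8, 8: +8·2° lon, +8·1° lat → SW at lon -144°, lat 28°.
Subsquare l=11, b=1: +11·0.0833333° lon, +1·0.0416667° lat → SW at lon -143.083°, lat 28.0417°.
latitude 28.0417, longitude -143.0833.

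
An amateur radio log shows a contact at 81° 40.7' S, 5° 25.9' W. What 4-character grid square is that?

IA78

Shift to the Maidenhead origin (180°W, 90°S): lon 174.57, lat 8.32.
Field (20°×10°, letters A–R): lon ⌊174.57/20⌋ = 8 → I; lat ⌊8.32/10⌋ = 0 → A.
Square (2°×1°, digits 0–9): lon ⌊14.57/2⌋ = 7; lat ⌊8.32/1⌋ = 8.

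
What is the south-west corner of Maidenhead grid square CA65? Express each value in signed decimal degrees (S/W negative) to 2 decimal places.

-85.00, -128.00

Field C=2, A=0: +2·20° lon, +0·10° lat → SW at lon -140°, lat -90°.
Square 6, 5: +6·2° lon, +5·1° lat → SW at lon -128°, lat -85°.
latitude -85.00, longitude -128.00.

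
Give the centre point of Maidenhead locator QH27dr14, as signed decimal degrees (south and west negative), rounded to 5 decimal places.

Field Q=16, H=7: +16·20° lon, +7·10° lat → SW at lon 140°, lat -20°.
Square 2, 7: +2·2° lon, +7·1° lat → SW at lon 144°, lat -13°.
Subsquare d=3, r=17: +3·0.0833333° lon, +17·0.0416667° lat → SW at lon 144.25°, lat -12.2917°.
Extended square 1, 4: +1·0.00833333° lon, +4·0.00416667° lat → SW at lon 144.258°, lat -12.275°.
Cell spans 0.00833333° lon × 0.00416667° lat. Centre is SW corner plus half of each.
latitude -12.27292, longitude 144.26250.

-12.27292, 144.26250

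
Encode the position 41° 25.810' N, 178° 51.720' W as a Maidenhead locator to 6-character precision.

Add 180° to longitude and 90° to latitude: 1.1380, 131.4302.
Field (20°×10°, letters A–R): lon ⌊1.1380/20⌋ = 0 → A; lat ⌊131.4302/10⌋ = 13 → N.
Square (2°×1°, digits 0–9): lon ⌊1.1380/2⌋ = 0; lat ⌊1.4302/1⌋ = 1.
Subsquare (5′×2.5′, letters a–x): lon ⌊1.1380/0.0833333⌋ = 13 → n; lat ⌊0.4302/0.0416667⌋ = 10 → k.

AN01nk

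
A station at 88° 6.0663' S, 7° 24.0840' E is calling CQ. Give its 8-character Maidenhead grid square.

Add 180° to longitude and 90° to latitude: 187.40140, 1.89889.
Field (20°×10°, letters A–R): 187.40140/20 → 9 → J, 1.89889/10 → 0 → A; chars JA.
Square (2°×1°, digits 0–9): 7.40140/2 → 3, 1.89889/1 → 1; chars 31.
Subsquare (5′×2.5′, letters a–x): 1.40140/0.0833333 → 16 → q, 0.89889/0.0416667 → 21 → v; chars qv.
Extended square (30″×15″, digits 0–9): 0.06807/0.00833333 → 8, 0.02389/0.00416667 → 5; chars 85.

JA31qv85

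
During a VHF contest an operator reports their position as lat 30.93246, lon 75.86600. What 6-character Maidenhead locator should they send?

Offset from 180°W / 90°S: lon 255.8660°, lat 120.9325°.
Field (20°×10°, letters A–R): 255.8660/20 → 12 → M, 120.9325/10 → 12 → M; chars MM.
Square (2°×1°, digits 0–9): 15.8660/2 → 7, 0.9325/1 → 0; chars 70.
Subsquare (5′×2.5′, letters a–x): 1.8660/0.0833333 → 22 → w, 0.9325/0.0416667 → 22 → w; chars ww.

MM70ww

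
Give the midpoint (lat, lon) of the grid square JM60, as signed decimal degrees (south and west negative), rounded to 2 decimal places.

30.50, 13.00

Field J=9, M=12: +9·20° lon, +12·10° lat → SW at lon 0°, lat 30°.
Square 6, 0: +6·2° lon, +0·1° lat → SW at lon 12°, lat 30°.
Cell spans 2° lon × 1° lat. Centre is SW corner plus half of each.
latitude 30.50, longitude 13.00.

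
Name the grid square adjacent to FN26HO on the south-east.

FN26in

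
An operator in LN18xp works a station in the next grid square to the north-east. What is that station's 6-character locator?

Longitude subsquare x = 23; +1 → 24, wraps to 0 = a, carry into square.
Longitude square 1; +1 → 2.
Latitude subsquare p = 15; +1 → 16 = q.

LN28aq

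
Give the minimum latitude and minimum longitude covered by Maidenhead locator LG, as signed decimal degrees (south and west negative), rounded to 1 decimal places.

Field L=11, G=6: +11·20° lon, +6·10° lat → SW at lon 40°, lat -30°.
latitude -30.0, longitude 40.0.

-30.0, 40.0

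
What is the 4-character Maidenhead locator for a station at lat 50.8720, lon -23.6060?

Shift to the Maidenhead origin (180°W, 90°S): lon 156.39, lat 140.87.
Field: 156.39/20 → 7 → H, 140.87/10 → 14 → O; chars HO.
Square: 16.39/2 → 8, 0.87/1 → 0; chars 80.

HO80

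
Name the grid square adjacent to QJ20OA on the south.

Latitude subsquare a = 0; −1 → -1, wraps to 23 = x, carry into square.
Latitude square 0; −1 → -1, wraps to 9, carry into field.
Latitude field J = 9; −1 → 8 = I.
The longitude characters are unchanged.

QI29ox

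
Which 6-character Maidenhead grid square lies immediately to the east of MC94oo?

Longitude subsquare o = 14; +1 → 15 = p.
The latitude characters are unchanged.

MC94po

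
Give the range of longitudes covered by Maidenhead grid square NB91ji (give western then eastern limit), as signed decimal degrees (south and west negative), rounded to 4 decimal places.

98.7500, 98.8333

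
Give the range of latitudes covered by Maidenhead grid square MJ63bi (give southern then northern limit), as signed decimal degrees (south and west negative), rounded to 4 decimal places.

Field M=12, J=9: +12·20° lon, +9·10° lat → SW at lon 60°, lat 0°.
Square 6, 3: +6·2° lon, +3·1° lat → SW at lon 72°, lat 3°.
Subsquare b=1, i=8: +1·0.0833333° lon, +8·0.0416667° lat → SW at lon 72.0833°, lat 3.33333°.
Cell spans 0.0833333° lon × 0.0416667° lat.
south 3.3333, north 3.3750.

3.3333, 3.3750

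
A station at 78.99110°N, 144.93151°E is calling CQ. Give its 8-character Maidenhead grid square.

QQ28lx17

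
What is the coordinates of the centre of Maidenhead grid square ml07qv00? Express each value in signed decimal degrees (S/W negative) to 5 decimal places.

27.87708, 61.33750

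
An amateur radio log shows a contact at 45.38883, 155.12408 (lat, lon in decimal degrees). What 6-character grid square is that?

QN75nj

Add 180° to longitude and 90° to latitude: 335.1241, 135.3888.
Field (20°×10°, letters A–R): lon ⌊335.1241/20⌋ = 16 → Q; lat ⌊135.3888/10⌋ = 13 → N.
Square (2°×1°, digits 0–9): lon ⌊15.1241/2⌋ = 7; lat ⌊5.3888/1⌋ = 5.
Subsquare (5′×2.5′, letters a–x): lon ⌊1.1241/0.0833333⌋ = 13 → n; lat ⌊0.3888/0.0416667⌋ = 9 → j.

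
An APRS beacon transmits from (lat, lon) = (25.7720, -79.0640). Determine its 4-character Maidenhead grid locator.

FL05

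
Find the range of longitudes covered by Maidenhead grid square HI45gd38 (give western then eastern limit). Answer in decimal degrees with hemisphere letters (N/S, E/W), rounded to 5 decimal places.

31.47500° W, 31.46667° W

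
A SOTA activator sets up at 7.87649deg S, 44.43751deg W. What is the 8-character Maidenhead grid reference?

GI72sc79

Offset from 180°W / 90°S: lon 135.56249°, lat 82.12351°.
Field (20°×10°, letters A–R): 135.56249/20 → 6 → G, 82.12351/10 → 8 → I; chars GI.
Square (2°×1°, digits 0–9): 15.56249/2 → 7, 2.12351/1 → 2; chars 72.
Subsquare (5′×2.5′, letters a–x): 1.56249/0.0833333 → 18 → s, 0.12351/0.0416667 → 2 → c; chars sc.
Extended square (30″×15″, digits 0–9): 0.06249/0.00833333 → 7, 0.04018/0.00416667 → 9; chars 79.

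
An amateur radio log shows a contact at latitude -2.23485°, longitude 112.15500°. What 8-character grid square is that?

Offset from 180°W / 90°S: lon 292.15500°, lat 87.76515°.
Field: 292.15500/20 → 14 → O, 87.76515/10 → 8 → I; chars OI.
Square: 12.15500/2 → 6, 7.76515/1 → 7; chars 67.
Subsquare: 0.15500/0.0833333 → 1 → b, 0.76515/0.0416667 → 18 → s; chars bs.
Extended square: 0.07167/0.00833333 → 8, 0.01515/0.00416667 → 3; chars 83.

OI67bs83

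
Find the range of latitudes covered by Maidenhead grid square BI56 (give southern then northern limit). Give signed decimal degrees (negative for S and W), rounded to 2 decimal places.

-4.00, -3.00

Field B=1, I=8: +1·20° lon, +8·10° lat → SW at lon -160°, lat -10°.
Square 5, 6: +5·2° lon, +6·1° lat → SW at lon -150°, lat -4°.
Cell spans 2° lon × 1° lat.
south -4.00, north -3.00.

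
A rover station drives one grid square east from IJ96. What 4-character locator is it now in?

JJ06

Longitude square 9; +1 → 10, wraps to 0, carry into field.
Longitude field I = 8; +1 → 9 = J.
The latitude characters are unchanged.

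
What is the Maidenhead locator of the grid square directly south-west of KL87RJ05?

Longitude extended square 0; −1 → -1, wraps to 9, carry into subsquare.
Longitude subsquare r = 17; −1 → 16 = q.
Latitude extended square 5; −1 → 4.

KL87qj94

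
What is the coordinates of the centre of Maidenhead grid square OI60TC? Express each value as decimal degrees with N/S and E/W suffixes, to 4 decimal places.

9.8958° S, 113.6250° E

Field O=14, I=8: +14·20° lon, +8·10° lat → SW at lon 100°, lat -10°.
Square 6, 0: +6·2° lon, +0·1° lat → SW at lon 112°, lat -10°.
Subsquare t=19, c=2: +19·0.0833333° lon, +2·0.0416667° lat → SW at lon 113.583°, lat -9.91667°.
Cell spans 0.0833333° lon × 0.0416667° lat. Centre is SW corner plus half of each.
latitude 9.8958° S, longitude 113.6250° E.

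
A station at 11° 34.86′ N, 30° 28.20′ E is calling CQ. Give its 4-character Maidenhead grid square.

Shift to the Maidenhead origin (180°W, 90°S): lon 210.47, lat 101.58.
Field: lon ⌊210.47/20⌋ = 10 → K; lat ⌊101.58/10⌋ = 10 → K.
Square: lon ⌊10.47/2⌋ = 5; lat ⌊1.58/1⌋ = 1.

KK51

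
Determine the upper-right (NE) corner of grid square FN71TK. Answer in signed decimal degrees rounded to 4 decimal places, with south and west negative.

41.4583, -64.3333

Field F=5, N=13: +5·20° lon, +13·10° lat → SW at lon -80°, lat 40°.
Square 7, 1: +7·2° lon, +1·1° lat → SW at lon -66°, lat 41°.
Subsquare t=19, k=10: +19·0.0833333° lon, +10·0.0416667° lat → SW at lon -64.4167°, lat 41.4167°.
Cell spans 0.0833333° lon × 0.0416667° lat. NE corner is SW corner plus one full cell.
latitude 41.4583, longitude -64.3333.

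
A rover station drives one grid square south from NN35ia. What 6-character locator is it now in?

Latitude subsquare a = 0; −1 → -1, wraps to 23 = x, carry into square.
Latitude square 5; −1 → 4.
The longitude characters are unchanged.

NN34ix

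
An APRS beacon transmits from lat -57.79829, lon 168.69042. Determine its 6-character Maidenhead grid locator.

RD42ie

Add 180° to longitude and 90° to latitude: 348.6904, 32.2017.
Field: lon ⌊348.6904/20⌋ = 17 → R; lat ⌊32.2017/10⌋ = 3 → D.
Square: lon ⌊8.6904/2⌋ = 4; lat ⌊2.2017/1⌋ = 2.
Subsquare: lon ⌊0.6904/0.0833333⌋ = 8 → i; lat ⌊0.2017/0.0416667⌋ = 4 → e.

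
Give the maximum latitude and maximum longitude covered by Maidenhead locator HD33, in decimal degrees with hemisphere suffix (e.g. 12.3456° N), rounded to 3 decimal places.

Field H=7, D=3: +7·20° lon, +3·10° lat → SW at lon -40°, lat -60°.
Square 3, 3: +3·2° lon, +3·1° lat → SW at lon -34°, lat -57°.
Cell spans 2° lon × 1° lat. NE corner is SW corner plus one full cell.
latitude 56.000° S, longitude 32.000° W.

56.000° S, 32.000° W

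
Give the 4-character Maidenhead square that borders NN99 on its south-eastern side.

ON08

Longitude square 9; +1 → 10, wraps to 0, carry into field.
Longitude field N = 13; +1 → 14 = O.
Latitude square 9; −1 → 8.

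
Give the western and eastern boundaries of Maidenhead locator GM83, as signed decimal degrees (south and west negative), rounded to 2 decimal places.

-44.00, -42.00

Field G=6, M=12: +6·20° lon, +12·10° lat → SW at lon -60°, lat 30°.
Square 8, 3: +8·2° lon, +3·1° lat → SW at lon -44°, lat 33°.
Cell spans 2° lon × 1° lat.
west -44.00, east -42.00.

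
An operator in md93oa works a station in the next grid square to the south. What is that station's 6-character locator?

MD92ox

Latitude subsquare a = 0; −1 → -1, wraps to 23 = x, carry into square.
Latitude square 3; −1 → 2.
The longitude characters are unchanged.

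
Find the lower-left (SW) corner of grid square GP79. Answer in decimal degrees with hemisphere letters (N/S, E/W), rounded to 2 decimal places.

Field G=6, P=15: +6·20° lon, +15·10° lat → SW at lon -60°, lat 60°.
Square 7, 9: +7·2° lon, +9·1° lat → SW at lon -46°, lat 69°.
latitude 69.00° N, longitude 46.00° W.

69.00° N, 46.00° W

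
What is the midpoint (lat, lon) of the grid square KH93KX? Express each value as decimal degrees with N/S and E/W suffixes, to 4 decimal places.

Field K=10, H=7: +10·20° lon, +7·10° lat → SW at lon 20°, lat -20°.
Square 9, 3: +9·2° lon, +3·1° lat → SW at lon 38°, lat -17°.
Subsquare k=10, x=23: +10·0.0833333° lon, +23·0.0416667° lat → SW at lon 38.8333°, lat -16.0417°.
Cell spans 0.0833333° lon × 0.0416667° lat. Centre is SW corner plus half of each.
latitude 16.0208° S, longitude 38.8750° E.

16.0208° S, 38.8750° E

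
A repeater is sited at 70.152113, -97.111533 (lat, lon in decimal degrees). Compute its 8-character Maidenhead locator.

Offset from 180°W / 90°S: lon 82.88847°, lat 160.15211°.
Field: lon ⌊82.88847/20⌋ = 4 → E; lat ⌊160.15211/10⌋ = 16 → Q.
Square: lon ⌊2.88847/2⌋ = 1; lat ⌊0.15211/1⌋ = 0.
Subsquare: lon ⌊0.88847/0.0833333⌋ = 10 → k; lat ⌊0.15211/0.0416667⌋ = 3 → d.
Extended square: lon ⌊0.05513/0.00833333⌋ = 6; lat ⌊0.02711/0.00416667⌋ = 6.

EQ10kd66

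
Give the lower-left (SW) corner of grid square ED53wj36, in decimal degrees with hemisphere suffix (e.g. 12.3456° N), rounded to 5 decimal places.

56.60000° S, 88.14167° W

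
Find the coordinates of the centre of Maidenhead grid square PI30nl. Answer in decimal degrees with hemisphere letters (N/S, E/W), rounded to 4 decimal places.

9.5208° S, 127.1250° E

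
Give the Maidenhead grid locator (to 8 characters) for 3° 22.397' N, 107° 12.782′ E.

OJ33oi59

Add 180° to longitude and 90° to latitude: 287.21303, 93.37328.
Field: lon ⌊287.21303/20⌋ = 14 → O; lat ⌊93.37328/10⌋ = 9 → J.
Square: lon ⌊7.21303/2⌋ = 3; lat ⌊3.37328/1⌋ = 3.
Subsquare: lon ⌊1.21303/0.0833333⌋ = 14 → o; lat ⌊0.37328/0.0416667⌋ = 8 → i.
Extended square: lon ⌊0.04637/0.00833333⌋ = 5; lat ⌊0.03995/0.00416667⌋ = 9.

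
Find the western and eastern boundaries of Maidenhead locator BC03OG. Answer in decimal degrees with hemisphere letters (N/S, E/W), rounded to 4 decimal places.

Field B=1, C=2: +1·20° lon, +2·10° lat → SW at lon -160°, lat -70°.
Square 0, 3: +0·2° lon, +3·1° lat → SW at lon -160°, lat -67°.
Subsquare o=14, g=6: +14·0.0833333° lon, +6·0.0416667° lat → SW at lon -158.833°, lat -66.75°.
Cell spans 0.0833333° lon × 0.0416667° lat.
west 158.8333° W, east 158.7500° W.

158.8333° W, 158.7500° W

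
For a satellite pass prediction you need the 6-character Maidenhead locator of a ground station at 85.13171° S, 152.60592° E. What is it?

QA64hu

Offset from 180°W / 90°S: lon 332.6059°, lat 4.8683°.
Field (20°×10°, letters A–R): lon ⌊332.6059/20⌋ = 16 → Q; lat ⌊4.8683/10⌋ = 0 → A.
Square (2°×1°, digits 0–9): lon ⌊12.6059/2⌋ = 6; lat ⌊4.8683/1⌋ = 4.
Subsquare (5′×2.5′, letters a–x): lon ⌊0.6059/0.0833333⌋ = 7 → h; lat ⌊0.8683/0.0416667⌋ = 20 → u.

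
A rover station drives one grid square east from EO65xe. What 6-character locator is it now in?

EO75ae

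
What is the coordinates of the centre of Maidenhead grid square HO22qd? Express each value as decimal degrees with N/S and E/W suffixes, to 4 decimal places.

52.1458° N, 34.6250° W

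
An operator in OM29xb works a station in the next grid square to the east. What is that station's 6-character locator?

OM39ab

Longitude subsquare x = 23; +1 → 24, wraps to 0 = a, carry into square.
Longitude square 2; +1 → 3.
The latitude characters are unchanged.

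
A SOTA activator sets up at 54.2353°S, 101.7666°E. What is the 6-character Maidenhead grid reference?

OD05vs

Add 180° to longitude and 90° to latitude: 281.7666, 35.7647.
Field: 281.7666/20 → 14 → O, 35.7647/10 → 3 → D; chars OD.
Square: 1.7666/2 → 0, 5.7647/1 → 5; chars 05.
Subsquare: 1.7666/0.0833333 → 21 → v, 0.7647/0.0416667 → 18 → s; chars vs.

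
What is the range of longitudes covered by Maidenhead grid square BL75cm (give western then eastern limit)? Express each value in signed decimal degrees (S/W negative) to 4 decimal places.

-145.8333, -145.7500

Field B=1, L=11: +1·20° lon, +11·10° lat → SW at lon -160°, lat 20°.
Square 7, 5: +7·2° lon, +5·1° lat → SW at lon -146°, lat 25°.
Subsquare c=2, m=12: +2·0.0833333° lon, +12·0.0416667° lat → SW at lon -145.833°, lat 25.5°.
Cell spans 0.0833333° lon × 0.0416667° lat.
west -145.8333, east -145.7500.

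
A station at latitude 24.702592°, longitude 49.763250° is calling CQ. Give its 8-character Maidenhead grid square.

Add 180° to longitude and 90° to latitude: 229.76325, 114.70259.
Field: 229.76325/20 → 11 → L, 114.70259/10 → 11 → L; chars LL.
Square: 9.76325/2 → 4, 4.70259/1 → 4; chars 44.
Subsquare: 1.76325/0.0833333 → 21 → v, 0.70259/0.0416667 → 16 → q; chars vq.
Extended square: 0.01325/0.00833333 → 1, 0.03593/0.00416667 → 8; chars 18.

LL44vq18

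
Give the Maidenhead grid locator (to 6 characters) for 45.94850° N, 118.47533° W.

Offset from 180°W / 90°S: lon 61.5247°, lat 135.9485°.
Field (20°×10°, letters A–R): lon ⌊61.5247/20⌋ = 3 → D; lat ⌊135.9485/10⌋ = 13 → N.
Square (2°×1°, digits 0–9): lon ⌊1.5247/2⌋ = 0; lat ⌊5.9485/1⌋ = 5.
Subsquare (5′×2.5′, letters a–x): lon ⌊1.5247/0.0833333⌋ = 18 → s; lat ⌊0.9485/0.0416667⌋ = 22 → w.

DN05sw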